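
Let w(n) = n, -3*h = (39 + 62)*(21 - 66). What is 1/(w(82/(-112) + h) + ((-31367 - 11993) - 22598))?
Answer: -56/3608849 ≈ -1.5517e-5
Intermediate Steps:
h = 1515 (h = -(39 + 62)*(21 - 66)/3 = -101*(-45)/3 = -1/3*(-4545) = 1515)
1/(w(82/(-112) + h) + ((-31367 - 11993) - 22598)) = 1/((82/(-112) + 1515) + ((-31367 - 11993) - 22598)) = 1/((82*(-1/112) + 1515) + (-43360 - 22598)) = 1/((-41/56 + 1515) - 65958) = 1/(84799/56 - 65958) = 1/(-3608849/56) = -56/3608849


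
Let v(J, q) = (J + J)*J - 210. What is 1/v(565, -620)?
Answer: 1/638240 ≈ 1.5668e-6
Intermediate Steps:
v(J, q) = -210 + 2*J**2 (v(J, q) = (2*J)*J - 210 = 2*J**2 - 210 = -210 + 2*J**2)
1/v(565, -620) = 1/(-210 + 2*565**2) = 1/(-210 + 2*319225) = 1/(-210 + 638450) = 1/638240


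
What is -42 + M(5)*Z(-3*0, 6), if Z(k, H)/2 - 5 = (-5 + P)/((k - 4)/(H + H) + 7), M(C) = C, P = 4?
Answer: 13/2 ≈ 6.5000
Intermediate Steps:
Z(k, H) = 10 - 2/(7 + (-4 + k)/(2*H)) (Z(k, H) = 10 + 2*((-5 + 4)/((k - 4)/(H + H) + 7)) = 10 + 2*(-1/((-4 + k)/((2*H)) + 7)) = 10 + 2*(-1/((-4 + k)*(1/(2*H)) + 7)) = 10 + 2*(-1/((-4 + k)/(2*H) + 7)) = 10 + 2*(-1/(7 + (-4 + k)/(2*H))) = 10 - 2/(7 + (-4 + k)/(2*H)))
-42 + M(5)*Z(-3*0, 6) = -42 + 5*(2*(-20 + 5*(-3*0) + 68*6)/(-4 - 3*0 + 14*6)) = -42 + 5*(2*(-20 + 5*0 + 408)/(-4 + 0 + 84)) = -42 + 5*(2*(-20 + 0 + 408)/80) = -42 + 5*(2*(1/80)*388) = -42 + 5*(97/10) = -42 + 97/2 = 13/2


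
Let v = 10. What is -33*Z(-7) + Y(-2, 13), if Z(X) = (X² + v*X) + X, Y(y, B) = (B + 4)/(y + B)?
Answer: 10181/11 ≈ 925.54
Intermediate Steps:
Y(y, B) = (4 + B)/(B + y)
Z(X) = X² + 11*X (Z(X) = (X² + 10*X) + X = X² + 11*X)
-33*Z(-7) + Y(-2, 13) = -(-231)*(11 - 7) + (4 + 13)/(13 - 2) = -(-231)*4 + 17/11 = -33*(-28) + (1/11)*17 = 924 + 17/11 = 10181/11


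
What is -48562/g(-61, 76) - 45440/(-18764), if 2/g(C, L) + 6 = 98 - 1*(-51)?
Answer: -16287999093/4691 ≈ -3.4722e+6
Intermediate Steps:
g(C, L) = 2/143 (g(C, L) = 2/(-6 + (98 - 1*(-51))) = 2/(-6 + (98 + 51)) = 2/(-6 + 149) = 2/143)
-48562/g(-61, 76) - 45440/(-18764) = -48562/2/143 - 45440/(-18764) = -48562*143/2 - 45440*(-1/18764) = -3472183 + 11360/4691 = -16287999093/4691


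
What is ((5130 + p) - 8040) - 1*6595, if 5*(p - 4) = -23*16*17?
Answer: -53761/5 ≈ -10752.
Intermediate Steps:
p = -6236/5 (p = 4 + (-23*16*17)/5 = 4 + (-368*17)/5 = 4 + (⅕)*(-6256) = 4 - 6256/5 = -6236/5 ≈ -1247.2)
((5130 + p) - 8040) - 1*6595 = ((5130 - 6236/5) - 8040) - 1*6595 = (19414/5 - 8040) - 6595 = -20786/5 - 6595 = -53761/5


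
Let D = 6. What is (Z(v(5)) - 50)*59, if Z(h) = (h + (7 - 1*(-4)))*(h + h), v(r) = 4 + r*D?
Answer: 177590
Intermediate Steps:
v(r) = 4 + 6*r (v(r) = 4 + r*6 = 4 + 6*r)
Z(h) = 2*h*(11 + h) (Z(h) = (h + (7 + 4))*(2*h) = (h + 11)*(2*h) = (11 + h)*(2*h) = 2*h*(11 + h))
(Z(v(5)) - 50)*59 = (2*(4 + 6*5)*(11 + (4 + 6*5)) - 50)*59 = (2*(4 + 30)*(11 + (4 + 30)) - 50)*59 = (2*34*(11 + 34) - 50)*59 = (2*34*45 - 50)*59 = (3060 - 50)*59 = 3010*59 = 177590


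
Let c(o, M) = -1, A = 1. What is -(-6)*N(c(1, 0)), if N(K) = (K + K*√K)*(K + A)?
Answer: 0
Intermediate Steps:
N(K) = (1 + K)*(K + K^(3/2)) (N(K) = (K + K*√K)*(K + 1) = (K + K^(3/2))*(1 + K) = (1 + K)*(K + K^(3/2)))
-(-6)*N(c(1, 0)) = -(-6)*(-1 + (-1)² + (-1)^(3/2) + (-1)^(5/2)) = -(-6)*(-1 + 1 - I + I) = -(-6)*0 = -6*0 = 0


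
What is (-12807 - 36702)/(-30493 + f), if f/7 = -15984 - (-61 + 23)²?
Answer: 49509/152489 ≈ 0.32467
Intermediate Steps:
f = -121996 (f = 7*(-15984 - (-61 + 23)²) = 7*(-15984 - 1*(-38)²) = 7*(-15984 - 1*1444) = 7*(-15984 - 1444) = 7*(-17428) = -121996)
(-12807 - 36702)/(-30493 + f) = (-12807 - 36702)/(-30493 - 121996) = -49509/(-152489) = -49509*(-1/152489) = 49509/152489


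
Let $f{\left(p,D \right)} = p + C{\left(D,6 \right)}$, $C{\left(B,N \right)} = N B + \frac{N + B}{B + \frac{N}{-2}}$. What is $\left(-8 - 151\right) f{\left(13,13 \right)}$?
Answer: $- \frac{147711}{10} \approx -14771.0$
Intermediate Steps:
$C{\left(B,N \right)} = B N + \frac{B + N}{B - \frac{N}{2}}$ ($C{\left(B,N \right)} = B N + \frac{B + N}{B + N \left(- \frac{1}{2}\right)} = B N + \frac{B + N}{B - \frac{N}{2}}$)
$f{\left(p,D \right)} = p + \frac{12 - 34 D + 12 D^{2}}{-6 + 2 D}$ ($f{\left(p,D \right)} = p + \frac{2 D + 2 \cdot 6 - D 6^{2} + 2 \cdot 6 D^{2}}{\left(-1\right) 6 + 2 D} = p + \frac{2 D + 12 - D 36 + 12 D^{2}}{-6 + 2 D} = p + \frac{2 D + 12 - 36 D + 12 D^{2}}{-6 + 2 D} = p + \frac{12 - 34 D + 12 D^{2}}{-6 + 2 D}$)
$\left(-8 - 151\right) f{\left(13,13 \right)} = \left(-8 - 151\right) \frac{6 - 221 + 6 \cdot 13^{2} + 13 \left(-3 + 13\right)}{-3 + 13} = - 159 \frac{6 - 221 + 6 \cdot 169 + 13 \cdot 10}{10} = - 159 \frac{6 - 221 + 1014 + 130}{10} = - 159 \cdot \frac{1}{10} \cdot 929 = \left(-159\right) \frac{929}{10} = - \frac{147711}{10}$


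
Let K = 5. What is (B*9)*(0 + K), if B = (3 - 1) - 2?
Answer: 0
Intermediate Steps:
B = 0 (B = 2 - 2 = 0)
(B*9)*(0 + K) = (0*9)*(0 + 5) = 0*5 = 0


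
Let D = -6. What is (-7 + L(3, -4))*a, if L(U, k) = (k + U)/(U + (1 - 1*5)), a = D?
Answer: 36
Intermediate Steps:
a = -6
L(U, k) = (U + k)/(-4 + U) (L(U, k) = (U + k)/(U + (1 - 5)) = (U + k)/(U - 4) = (U + k)/(-4 + U))
(-7 + L(3, -4))*a = (-7 + (3 - 4)/(-4 + 3))*(-6) = (-7 - 1/(-1))*(-6) = (-7 - 1*(-1))*(-6) = (-7 + 1)*(-6) = -6*(-6) = 36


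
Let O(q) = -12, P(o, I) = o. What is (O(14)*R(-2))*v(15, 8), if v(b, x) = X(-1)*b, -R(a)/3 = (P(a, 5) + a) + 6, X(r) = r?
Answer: -1080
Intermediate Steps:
R(a) = -18 - 6*a (R(a) = -3*((a + a) + 6) = -3*(2*a + 6) = -3*(6 + 2*a) = -18 - 6*a)
v(b, x) = -b
(O(14)*R(-2))*v(15, 8) = (-12*(-18 - 6*(-2)))*(-1*15) = -12*(-18 + 12)*(-15) = -12*(-6)*(-15) = 72*(-15) = -1080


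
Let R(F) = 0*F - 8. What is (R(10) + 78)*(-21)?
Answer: -1470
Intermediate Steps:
R(F) = -8 (R(F) = 0 - 8 = -8)
(R(10) + 78)*(-21) = (-8 + 78)*(-21) = 70*(-21) = -1470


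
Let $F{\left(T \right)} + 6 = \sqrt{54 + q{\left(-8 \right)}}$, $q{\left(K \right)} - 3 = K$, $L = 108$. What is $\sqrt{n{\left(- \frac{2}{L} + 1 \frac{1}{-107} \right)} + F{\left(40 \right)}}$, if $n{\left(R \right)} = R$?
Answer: $\frac{\sqrt{3606114}}{1926} \approx 0.98597$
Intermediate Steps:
$q{\left(K \right)} = 3 + K$
$F{\left(T \right)} = 1$ ($F{\left(T \right)} = -6 + \sqrt{54 + \left(3 - 8\right)} = -6 + \sqrt{54 - 5} = -6 + \sqrt{49} = -6 + 7 = 1$)
$\sqrt{n{\left(- \frac{2}{L} + 1 \frac{1}{-107} \right)} + F{\left(40 \right)}} = \sqrt{\left(- \frac{2}{108} + 1 \frac{1}{-107}\right) + 1} = \sqrt{\left(\left(-2\right) \frac{1}{108} + 1 \left(- \frac{1}{107}\right)\right) + 1} = \sqrt{\left(- \frac{1}{54} - \frac{1}{107}\right) + 1} = \sqrt{- \frac{161}{5778} + 1} = \sqrt{\frac{5617}{5778}} = \frac{\sqrt{3606114}}{1926}$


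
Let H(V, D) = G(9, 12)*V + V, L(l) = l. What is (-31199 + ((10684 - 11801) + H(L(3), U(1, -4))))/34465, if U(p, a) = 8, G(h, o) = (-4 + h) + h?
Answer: -32271/34465 ≈ -0.93634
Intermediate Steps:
G(h, o) = -4 + 2*h
H(V, D) = 15*V (H(V, D) = (-4 + 2*9)*V + V = (-4 + 18)*V + V = 14*V + V = 15*V)
(-31199 + ((10684 - 11801) + H(L(3), U(1, -4))))/34465 = (-31199 + ((10684 - 11801) + 15*3))/34465 = (-31199 + (-1117 + 45))*(1/34465) = (-31199 - 1072)*(1/34465) = -32271*1/34465 = -32271/34465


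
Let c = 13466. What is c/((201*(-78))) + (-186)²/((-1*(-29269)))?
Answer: 74129867/229439691 ≈ 0.32309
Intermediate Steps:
c/((201*(-78))) + (-186)²/((-1*(-29269))) = 13466/((201*(-78))) + (-186)²/((-1*(-29269))) = 13466/(-15678) + 34596/29269 = 13466*(-1/15678) + 34596*(1/29269) = -6733/7839 + 34596/29269 = 74129867/229439691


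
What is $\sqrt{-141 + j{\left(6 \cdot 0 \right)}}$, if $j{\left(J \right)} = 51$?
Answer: $3 i \sqrt{10} \approx 9.4868 i$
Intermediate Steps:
$\sqrt{-141 + j{\left(6 \cdot 0 \right)}} = \sqrt{-141 + 51} = \sqrt{-90} = 3 i \sqrt{10}$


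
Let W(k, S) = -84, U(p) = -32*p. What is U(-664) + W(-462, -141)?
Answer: 21164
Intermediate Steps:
U(-664) + W(-462, -141) = -32*(-664) - 84 = 21248 - 84 = 21164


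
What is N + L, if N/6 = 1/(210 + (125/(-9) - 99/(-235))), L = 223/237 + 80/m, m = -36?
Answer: -184824568/147769263 ≈ -1.2508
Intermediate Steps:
L = -911/711 (L = 223/237 + 80/(-36) = 223*(1/237) + 80*(-1/36) = 223/237 - 20/9 = -911/711 ≈ -1.2813)
N = 6345/207833 (N = 6/(210 + (125/(-9) - 99/(-235))) = 6/(210 + (125*(-⅑) - 99*(-1/235))) = 6/(210 + (-125/9 + 99/235)) = 6/(210 - 28484/2115) = 6/(415666/2115) = 6*(2115/415666) = 6345/207833 ≈ 0.030529)
N + L = 6345/207833 - 911/711 = -184824568/147769263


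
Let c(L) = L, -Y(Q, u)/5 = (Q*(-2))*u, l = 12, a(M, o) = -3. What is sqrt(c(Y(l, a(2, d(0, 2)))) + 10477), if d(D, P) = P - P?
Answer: sqrt(10117) ≈ 100.58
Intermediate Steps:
d(D, P) = 0
Y(Q, u) = 10*Q*u (Y(Q, u) = -5*Q*(-2)*u = -5*(-2*Q)*u = -(-10)*Q*u = 10*Q*u)
sqrt(c(Y(l, a(2, d(0, 2)))) + 10477) = sqrt(10*12*(-3) + 10477) = sqrt(-360 + 10477) = sqrt(10117)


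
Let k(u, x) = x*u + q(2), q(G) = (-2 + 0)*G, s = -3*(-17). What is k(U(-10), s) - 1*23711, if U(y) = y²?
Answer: -18615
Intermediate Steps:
s = 51
q(G) = -2*G
k(u, x) = -4 + u*x (k(u, x) = x*u - 2*2 = u*x - 4 = -4 + u*x)
k(U(-10), s) - 1*23711 = (-4 + (-10)²*51) - 1*23711 = (-4 + 100*51) - 23711 = (-4 + 5100) - 23711 = 5096 - 23711 = -18615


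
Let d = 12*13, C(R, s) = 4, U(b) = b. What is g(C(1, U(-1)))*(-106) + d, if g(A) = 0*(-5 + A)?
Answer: 156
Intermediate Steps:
d = 156
g(A) = 0
g(C(1, U(-1)))*(-106) + d = 0*(-106) + 156 = 0 + 156 = 156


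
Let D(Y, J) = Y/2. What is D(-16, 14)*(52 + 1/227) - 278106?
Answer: -63224502/227 ≈ -2.7852e+5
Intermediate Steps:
D(Y, J) = Y/2 (D(Y, J) = Y*(½) = Y/2)
D(-16, 14)*(52 + 1/227) - 278106 = ((½)*(-16))*(52 + 1/227) - 278106 = -8*(52 + 1/227) - 278106 = -8*11805/227 - 278106 = -94440/227 - 278106 = -63224502/227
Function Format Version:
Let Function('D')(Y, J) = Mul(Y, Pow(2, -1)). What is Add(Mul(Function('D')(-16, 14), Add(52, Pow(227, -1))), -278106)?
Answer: Rational(-63224502, 227) ≈ -2.7852e+5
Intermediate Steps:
Function('D')(Y, J) = Mul(Rational(1, 2), Y) (Function('D')(Y, J) = Mul(Y, Rational(1, 2)) = Mul(Rational(1, 2), Y))
Add(Mul(Function('D')(-16, 14), Add(52, Pow(227, -1))), -278106) = Add(Mul(Mul(Rational(1, 2), -16), Add(52, Pow(227, -1))), -278106) = Add(Mul(-8, Add(52, Rational(1, 227))), -278106) = Add(Mul(-8, Rational(11805, 227)), -278106) = Add(Rational(-94440, 227), -278106) = Rational(-63224502, 227)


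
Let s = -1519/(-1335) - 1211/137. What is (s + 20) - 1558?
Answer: -282701092/182895 ≈ -1545.7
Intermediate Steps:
s = -1408582/182895 (s = -1519*(-1/1335) - 1211*1/137 = 1519/1335 - 1211/137 = -1408582/182895 ≈ -7.7016)
(s + 20) - 1558 = (-1408582/182895 + 20) - 1558 = 2249318/182895 - 1558 = -282701092/182895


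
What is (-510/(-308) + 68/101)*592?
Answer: 10723192/7777 ≈ 1378.8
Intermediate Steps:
(-510/(-308) + 68/101)*592 = (-510*(-1/308) + 68*(1/101))*592 = (255/154 + 68/101)*592 = (36227/15554)*592 = 10723192/7777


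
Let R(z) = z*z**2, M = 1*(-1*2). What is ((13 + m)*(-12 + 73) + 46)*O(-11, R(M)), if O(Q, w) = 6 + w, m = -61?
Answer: 5764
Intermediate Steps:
M = -2 (M = 1*(-2) = -2)
R(z) = z**3
((13 + m)*(-12 + 73) + 46)*O(-11, R(M)) = ((13 - 61)*(-12 + 73) + 46)*(6 + (-2)**3) = (-48*61 + 46)*(6 - 8) = (-2928 + 46)*(-2) = -2882*(-2) = 5764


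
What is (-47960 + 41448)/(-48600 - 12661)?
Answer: 6512/61261 ≈ 0.10630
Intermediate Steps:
(-47960 + 41448)/(-48600 - 12661) = -6512/(-61261) = -6512*(-1/61261) = 6512/61261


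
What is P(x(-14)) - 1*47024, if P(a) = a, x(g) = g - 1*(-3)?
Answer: -47035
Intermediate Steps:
x(g) = 3 + g (x(g) = g + 3 = 3 + g)
P(x(-14)) - 1*47024 = (3 - 14) - 1*47024 = -11 - 47024 = -47035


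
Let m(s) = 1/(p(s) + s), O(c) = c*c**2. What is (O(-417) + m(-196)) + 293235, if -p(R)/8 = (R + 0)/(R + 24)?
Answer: -636966976003/8820 ≈ -7.2218e+7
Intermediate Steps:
O(c) = c**3
p(R) = -8*R/(24 + R) (p(R) = -8*(R + 0)/(R + 24) = -8*R/(24 + R))
m(s) = 1/(s - 8*s/(24 + s)) (m(s) = 1/(-8*s/(24 + s) + s) = 1/(s - 8*s/(24 + s)))
(O(-417) + m(-196)) + 293235 = ((-417)**3 + (24 - 196)/((-196)*(16 - 196))) + 293235 = (-72511713 - 1/196*(-172)/(-180)) + 293235 = (-72511713 - 1/196*(-1/180)*(-172)) + 293235 = (-72511713 - 43/8820) + 293235 = -639553308703/8820 + 293235 = -636966976003/8820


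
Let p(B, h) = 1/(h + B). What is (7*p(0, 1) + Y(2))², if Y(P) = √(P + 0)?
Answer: (7 + √2)² ≈ 70.799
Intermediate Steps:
p(B, h) = 1/(B + h)
Y(P) = √P
(7*p(0, 1) + Y(2))² = (7/(0 + 1) + √2)² = (7/1 + √2)² = (7*1 + √2)² = (7 + √2)²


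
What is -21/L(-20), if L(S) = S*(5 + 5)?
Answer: 21/200 ≈ 0.10500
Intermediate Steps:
L(S) = 10*S (L(S) = S*10 = 10*S)
-21/L(-20) = -21/(10*(-20)) = -21/(-200) = -21*(-1/200) = 21/200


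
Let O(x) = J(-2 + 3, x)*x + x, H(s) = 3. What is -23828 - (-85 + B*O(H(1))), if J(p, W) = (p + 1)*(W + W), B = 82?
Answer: -26941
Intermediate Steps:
J(p, W) = 2*W*(1 + p) (J(p, W) = (1 + p)*(2*W) = 2*W*(1 + p))
O(x) = x + 4*x**2 (O(x) = (2*x*(1 + (-2 + 3)))*x + x = (2*x*(1 + 1))*x + x = (2*x*2)*x + x = (4*x)*x + x = 4*x**2 + x = x + 4*x**2)
-23828 - (-85 + B*O(H(1))) = -23828 - (-85 + 82*(3*(1 + 4*3))) = -23828 - (-85 + 82*(3*(1 + 12))) = -23828 - (-85 + 82*(3*13)) = -23828 - (-85 + 82*39) = -23828 - (-85 + 3198) = -23828 - 1*3113 = -23828 - 3113 = -26941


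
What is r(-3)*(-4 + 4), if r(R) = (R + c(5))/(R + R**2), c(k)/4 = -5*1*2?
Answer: 0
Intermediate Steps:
c(k) = -40 (c(k) = 4*(-5*1*2) = 4*(-5*2) = 4*(-10) = -40)
r(R) = (-40 + R)/(R + R**2) (r(R) = (R - 40)/(R + R**2) = (-40 + R)/(R + R**2))
r(-3)*(-4 + 4) = ((-40 - 3)/((-3)*(1 - 3)))*(-4 + 4) = -1/3*(-43)/(-2)*0 = -1/3*(-1/2)*(-43)*0 = -43/6*0 = 0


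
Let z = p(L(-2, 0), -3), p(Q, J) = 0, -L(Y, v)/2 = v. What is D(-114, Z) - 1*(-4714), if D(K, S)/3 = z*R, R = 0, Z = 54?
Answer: 4714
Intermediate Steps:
L(Y, v) = -2*v
z = 0
D(K, S) = 0 (D(K, S) = 3*(0*0) = 3*0 = 0)
D(-114, Z) - 1*(-4714) = 0 - 1*(-4714) = 0 + 4714 = 4714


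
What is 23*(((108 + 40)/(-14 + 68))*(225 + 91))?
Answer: 537832/27 ≈ 19920.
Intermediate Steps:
23*(((108 + 40)/(-14 + 68))*(225 + 91)) = 23*((148/54)*316) = 23*((148*(1/54))*316) = 23*((74/27)*316) = 23*(23384/27) = 537832/27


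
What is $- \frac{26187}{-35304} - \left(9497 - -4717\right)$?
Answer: $- \frac{167261623}{11768} \approx -14213.0$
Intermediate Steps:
$- \frac{26187}{-35304} - \left(9497 - -4717\right) = \left(-26187\right) \left(- \frac{1}{35304}\right) - \left(9497 + 4717\right) = \frac{8729}{11768} - 14214 = - \frac{167261623}{11768}$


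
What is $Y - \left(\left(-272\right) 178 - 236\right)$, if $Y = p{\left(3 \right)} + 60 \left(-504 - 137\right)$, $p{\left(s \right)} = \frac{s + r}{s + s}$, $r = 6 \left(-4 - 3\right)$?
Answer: $\frac{20371}{2} \approx 10186.0$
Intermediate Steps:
$r = -42$ ($r = 6 \left(-7\right) = -42$)
$p{\left(s \right)} = \frac{-42 + s}{2 s}$ ($p{\left(s \right)} = \frac{s - 42}{s + s} = \frac{-42 + s}{2 s}$)
$Y = - \frac{76933}{2}$ ($Y = \frac{-42 + 3}{2 \cdot 3} + 60 \left(-504 - 137\right) = \frac{1}{2} \cdot \frac{1}{3} \left(-39\right) + 60 \left(-504 - 137\right) = - \frac{13}{2} + 60 \left(-641\right) = - \frac{13}{2} - 38460 = - \frac{76933}{2} \approx -38467.0$)
$Y - \left(\left(-272\right) 178 - 236\right) = - \frac{76933}{2} - \left(\left(-272\right) 178 - 236\right) = - \frac{76933}{2} - \left(-48416 - 236\right) = - \frac{76933}{2} - -48652 = - \frac{76933}{2} + 48652 = \frac{20371}{2}$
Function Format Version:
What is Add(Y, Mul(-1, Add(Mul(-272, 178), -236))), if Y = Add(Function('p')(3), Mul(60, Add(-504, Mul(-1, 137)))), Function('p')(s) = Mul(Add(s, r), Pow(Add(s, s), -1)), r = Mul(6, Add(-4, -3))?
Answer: Rational(20371, 2) ≈ 10186.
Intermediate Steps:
r = -42 (r = Mul(6, -7) = -42)
Function('p')(s) = Mul(Rational(1, 2), Pow(s, -1), Add(-42, s)) (Function('p')(s) = Mul(Add(s, -42), Pow(Add(s, s), -1)) = Mul(Add(-42, s), Pow(Mul(2, s), -1)) = Mul(Add(-42, s), Mul(Rational(1, 2), Pow(s, -1))) = Mul(Rational(1, 2), Pow(s, -1), Add(-42, s)))
Y = Rational(-76933, 2) (Y = Add(Mul(Rational(1, 2), Pow(3, -1), Add(-42, 3)), Mul(60, Add(-504, Mul(-1, 137)))) = Add(Mul(Rational(1, 2), Rational(1, 3), -39), Mul(60, Add(-504, -137))) = Add(Rational(-13, 2), Mul(60, -641)) = Add(Rational(-13, 2), -38460) = Rational(-76933, 2) ≈ -38467.)
Add(Y, Mul(-1, Add(Mul(-272, 178), -236))) = Add(Rational(-76933, 2), Mul(-1, Add(Mul(-272, 178), -236))) = Add(Rational(-76933, 2), Mul(-1, Add(-48416, -236))) = Add(Rational(-76933, 2), Mul(-1, -48652)) = Add(Rational(-76933, 2), 48652) = Rational(20371, 2)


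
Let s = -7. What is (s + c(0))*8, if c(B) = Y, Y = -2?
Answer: -72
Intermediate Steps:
c(B) = -2
(s + c(0))*8 = (-7 - 2)*8 = -9*8 = -72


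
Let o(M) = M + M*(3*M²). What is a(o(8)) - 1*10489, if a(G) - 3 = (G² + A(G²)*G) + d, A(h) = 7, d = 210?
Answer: 2384468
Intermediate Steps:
o(M) = M + 3*M³
a(G) = 213 + G² + 7*G (a(G) = 3 + ((G² + 7*G) + 210) = 3 + (210 + G² + 7*G) = 213 + G² + 7*G)
a(o(8)) - 1*10489 = (213 + (8 + 3*8³)² + 7*(8 + 3*8³)) - 1*10489 = (213 + (8 + 3*512)² + 7*(8 + 3*512)) - 10489 = (213 + (8 + 1536)² + 7*(8 + 1536)) - 10489 = (213 + 1544² + 7*1544) - 10489 = (213 + 2383936 + 10808) - 10489 = 2394957 - 10489 = 2384468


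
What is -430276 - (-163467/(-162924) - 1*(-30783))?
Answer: -25039246661/54308 ≈ -4.6106e+5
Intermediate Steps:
-430276 - (-163467/(-162924) - 1*(-30783)) = -430276 - (-163467*(-1/162924) + 30783) = -430276 - (54489/54308 + 30783) = -430276 - 1*1671817653/54308 = -430276 - 1671817653/54308 = -25039246661/54308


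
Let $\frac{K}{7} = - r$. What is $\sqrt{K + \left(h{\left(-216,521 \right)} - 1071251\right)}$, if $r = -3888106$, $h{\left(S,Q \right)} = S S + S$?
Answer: $\sqrt{26191931} \approx 5117.8$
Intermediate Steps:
$h{\left(S,Q \right)} = S + S^{2}$ ($h{\left(S,Q \right)} = S^{2} + S = S + S^{2}$)
$K = 27216742$ ($K = 7 \left(\left(-1\right) \left(-3888106\right)\right) = 7 \cdot 3888106 = 27216742$)
$\sqrt{K + \left(h{\left(-216,521 \right)} - 1071251\right)} = \sqrt{27216742 - \left(1071251 + 216 \left(1 - 216\right)\right)} = \sqrt{27216742 - 1024811} = \sqrt{26191931}$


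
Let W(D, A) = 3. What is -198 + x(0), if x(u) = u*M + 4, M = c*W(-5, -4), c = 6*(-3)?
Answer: -194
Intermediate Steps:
c = -18
M = -54 (M = -18*3 = -54)
x(u) = 4 - 54*u (x(u) = u*(-54) + 4 = -54*u + 4 = 4 - 54*u)
-198 + x(0) = -198 + (4 - 54*0) = -198 + (4 + 0) = -198 + 4 = -194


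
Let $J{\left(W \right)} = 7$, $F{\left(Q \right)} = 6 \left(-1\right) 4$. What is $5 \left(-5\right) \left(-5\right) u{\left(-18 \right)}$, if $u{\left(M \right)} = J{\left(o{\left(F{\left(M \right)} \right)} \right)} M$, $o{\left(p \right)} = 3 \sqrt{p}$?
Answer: $-15750$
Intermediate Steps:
$F{\left(Q \right)} = -24$ ($F{\left(Q \right)} = \left(-6\right) 4 = -24$)
$u{\left(M \right)} = 7 M$
$5 \left(-5\right) \left(-5\right) u{\left(-18 \right)} = 5 \left(-5\right) \left(-5\right) 7 \left(-18\right) = \left(-25\right) \left(-5\right) \left(-126\right) = 125 \left(-126\right) = -15750$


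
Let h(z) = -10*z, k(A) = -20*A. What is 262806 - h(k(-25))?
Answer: 267806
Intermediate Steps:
262806 - h(k(-25)) = 262806 - (-10)*(-20*(-25)) = 262806 - (-10)*500 = 262806 - 1*(-5000) = 262806 + 5000 = 267806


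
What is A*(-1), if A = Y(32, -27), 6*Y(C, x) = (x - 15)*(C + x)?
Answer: 35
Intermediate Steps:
Y(C, x) = (-15 + x)*(C + x)/6 (Y(C, x) = ((x - 15)*(C + x))/6 = ((-15 + x)*(C + x))/6 = (-15 + x)*(C + x)/6)
A = -35 (A = -5/2*32 - 5/2*(-27) + (⅙)*(-27)² + (⅙)*32*(-27) = -80 + 135/2 + (⅙)*729 - 144 = -80 + 135/2 + 243/2 - 144 = -35)
A*(-1) = -35*(-1) = 35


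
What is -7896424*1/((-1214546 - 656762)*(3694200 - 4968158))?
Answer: -987053/297995974633 ≈ -3.3123e-6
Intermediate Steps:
-7896424*1/((-1214546 - 656762)*(3694200 - 4968158)) = -7896424/((-1273958*(-1871308))) = -7896424/2383967797064 = -7896424*1/2383967797064 = -987053/297995974633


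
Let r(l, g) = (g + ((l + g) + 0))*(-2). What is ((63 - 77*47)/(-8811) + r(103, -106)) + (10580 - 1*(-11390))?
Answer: 195502024/8811 ≈ 22188.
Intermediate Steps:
r(l, g) = -4*g - 2*l (r(l, g) = (g + ((g + l) + 0))*(-2) = (g + (g + l))*(-2) = (l + 2*g)*(-2) = -4*g - 2*l)
((63 - 77*47)/(-8811) + r(103, -106)) + (10580 - 1*(-11390)) = ((63 - 77*47)/(-8811) + (-4*(-106) - 2*103)) + (10580 - 1*(-11390)) = ((63 - 3619)*(-1/8811) + (424 - 206)) + (10580 + 11390) = (-3556*(-1/8811) + 218) + 21970 = (3556/8811 + 218) + 21970 = 1924354/8811 + 21970 = 195502024/8811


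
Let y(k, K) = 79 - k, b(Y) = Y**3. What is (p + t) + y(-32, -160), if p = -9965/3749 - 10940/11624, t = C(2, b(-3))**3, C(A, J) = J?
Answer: -213268205573/10894594 ≈ -19576.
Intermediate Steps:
t = -19683 (t = ((-3)**3)**3 = (-27)**3 = -19683)
p = -39211805/10894594 (p = -9965*1/3749 - 10940*1/11624 = -9965/3749 - 2735/2906 = -39211805/10894594 ≈ -3.5992)
(p + t) + y(-32, -160) = (-39211805/10894594 - 19683) + (79 - 1*(-32)) = -214477505507/10894594 + (79 + 32) = -214477505507/10894594 + 111 = -213268205573/10894594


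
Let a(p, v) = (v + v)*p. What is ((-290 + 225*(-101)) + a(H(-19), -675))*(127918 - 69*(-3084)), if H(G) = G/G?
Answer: -8301496610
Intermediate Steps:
H(G) = 1
a(p, v) = 2*p*v (a(p, v) = (2*v)*p = 2*p*v)
((-290 + 225*(-101)) + a(H(-19), -675))*(127918 - 69*(-3084)) = ((-290 + 225*(-101)) + 2*1*(-675))*(127918 - 69*(-3084)) = ((-290 - 22725) - 1350)*(127918 + 212796) = (-23015 - 1350)*340714 = -24365*340714 = -8301496610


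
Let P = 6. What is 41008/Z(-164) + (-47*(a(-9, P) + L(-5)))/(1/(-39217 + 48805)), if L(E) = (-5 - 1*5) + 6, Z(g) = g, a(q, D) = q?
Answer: 240178736/41 ≈ 5.8580e+6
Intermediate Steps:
L(E) = -4 (L(E) = (-5 - 5) + 6 = -10 + 6 = -4)
41008/Z(-164) + (-47*(a(-9, P) + L(-5)))/(1/(-39217 + 48805)) = 41008/(-164) + (-47*(-9 - 4))/(1/(-39217 + 48805)) = 41008*(-1/164) + (-47*(-13))/(1/9588) = -10252/41 + 611/(1/9588) = -10252/41 + 611*9588 = -10252/41 + 5858268 = 240178736/41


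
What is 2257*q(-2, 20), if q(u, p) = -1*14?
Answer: -31598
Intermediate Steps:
q(u, p) = -14
2257*q(-2, 20) = 2257*(-14) = -31598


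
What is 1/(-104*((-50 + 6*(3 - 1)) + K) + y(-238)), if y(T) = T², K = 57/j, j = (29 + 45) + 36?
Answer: 55/3329816 ≈ 1.6517e-5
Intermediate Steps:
j = 110 (j = 74 + 36 = 110)
K = 57/110 ≈ 0.51818
1/(-104*((-50 + 6*(3 - 1)) + K) + y(-238)) = 1/(-104*((-50 + 6*(3 - 1)) + 57/110) + (-238)²) = 1/(-104*((-50 + 6*2) + 57/110) + 56644) = 1/(-104*((-50 + 12) + 57/110) + 56644) = 1/(-104*(-38 + 57/110) + 56644) = 1/(-104*(-4123/110) + 56644) = 1/(214396/55 + 56644) = 1/(3329816/55) = 55/3329816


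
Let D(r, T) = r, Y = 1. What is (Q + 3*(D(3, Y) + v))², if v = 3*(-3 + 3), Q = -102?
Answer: 8649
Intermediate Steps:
v = 0 (v = 3*0 = 0)
(Q + 3*(D(3, Y) + v))² = (-102 + 3*(3 + 0))² = (-102 + 3*3)² = (-102 + 9)² = (-93)² = 8649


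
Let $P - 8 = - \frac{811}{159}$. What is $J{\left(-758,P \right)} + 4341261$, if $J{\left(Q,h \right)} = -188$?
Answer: $4341073$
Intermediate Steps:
$P = \frac{461}{159}$ ($P = 8 - \frac{811}{159} = \frac{461}{159} \approx 2.8994$)
$J{\left(-758,P \right)} + 4341261 = -188 + 4341261 = 4341073$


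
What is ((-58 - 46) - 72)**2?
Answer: 30976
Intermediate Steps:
((-58 - 46) - 72)**2 = (-104 - 72)**2 = (-176)**2 = 30976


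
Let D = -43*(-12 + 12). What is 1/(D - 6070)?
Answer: -1/6070 ≈ -0.00016474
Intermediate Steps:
D = 0 (D = -43*0 = 0)
1/(D - 6070) = 1/(0 - 6070) = 1/(-6070) = -1/6070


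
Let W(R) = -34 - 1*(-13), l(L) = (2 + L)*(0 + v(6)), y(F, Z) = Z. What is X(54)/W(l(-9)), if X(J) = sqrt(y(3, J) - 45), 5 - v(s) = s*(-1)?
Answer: -1/7 ≈ -0.14286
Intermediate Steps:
v(s) = 5 + s (v(s) = 5 - s*(-1) = 5 - (-1)*s = 5 + s)
X(J) = sqrt(-45 + J) (X(J) = sqrt(J - 45) = sqrt(-45 + J))
l(L) = 22 + 11*L (l(L) = (2 + L)*(0 + (5 + 6)) = (2 + L)*(0 + 11) = (2 + L)*11 = 22 + 11*L)
W(R) = -21 (W(R) = -34 + 13 = -21)
X(54)/W(l(-9)) = sqrt(-45 + 54)/(-21) = sqrt(9)*(-1/21) = 3*(-1/21) = -1/7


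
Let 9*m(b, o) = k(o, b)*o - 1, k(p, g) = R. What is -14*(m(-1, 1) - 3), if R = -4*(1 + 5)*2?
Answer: 1064/9 ≈ 118.22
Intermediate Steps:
R = -48 (R = -4*6*2 = -24*2 = -48)
k(p, g) = -48
m(b, o) = -⅑ - 16*o/3 (m(b, o) = (-48*o - 1)/9 = (-1 - 48*o)/9 = -⅑ - 16*o/3)
-14*(m(-1, 1) - 3) = -14*((-⅑ - 16/3*1) - 3) = -14*((-⅑ - 16/3) - 3) = -14*(-49/9 - 3) = -14*(-76/9) = 1064/9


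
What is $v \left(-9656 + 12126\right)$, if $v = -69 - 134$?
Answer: $-501410$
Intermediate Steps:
$v = -203$ ($v = -69 - 134 = -203$)
$v \left(-9656 + 12126\right) = - 203 \left(-9656 + 12126\right) = \left(-203\right) 2470 = -501410$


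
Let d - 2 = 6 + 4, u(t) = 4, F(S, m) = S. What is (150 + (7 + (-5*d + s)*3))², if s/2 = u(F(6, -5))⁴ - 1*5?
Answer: 2199289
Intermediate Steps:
d = 12 (d = 2 + (6 + 4) = 2 + 10 = 12)
s = 502 (s = 2*(4⁴ - 1*5) = 2*(256 - 5) = 2*251 = 502)
(150 + (7 + (-5*d + s)*3))² = (150 + (7 + (-5*12 + 502)*3))² = (150 + (7 + (-60 + 502)*3))² = (150 + (7 + 442*3))² = (150 + (7 + 1326))² = (150 + 1333)² = 1483² = 2199289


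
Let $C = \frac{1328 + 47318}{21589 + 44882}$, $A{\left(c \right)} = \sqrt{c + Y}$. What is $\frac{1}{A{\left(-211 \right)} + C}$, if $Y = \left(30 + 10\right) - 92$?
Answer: $\frac{3233548266}{1164404013499} - \frac{4418393841 i \sqrt{263}}{1164404013499} \approx 0.002777 - 0.061537 i$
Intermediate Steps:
$Y = -52$ ($Y = 40 - 92 = -52$)
$A{\left(c \right)} = \sqrt{-52 + c}$ ($A{\left(c \right)} = \sqrt{c - 52} = \sqrt{-52 + c}$)
$C = \frac{48646}{66471} \approx 0.73184$
$\frac{1}{A{\left(-211 \right)} + C} = \frac{1}{\sqrt{-52 - 211} + \frac{48646}{66471}} = \frac{1}{\sqrt{-263} + \frac{48646}{66471}} = \frac{1}{i \sqrt{263} + \frac{48646}{66471}} = \frac{1}{\frac{48646}{66471} + i \sqrt{263}}$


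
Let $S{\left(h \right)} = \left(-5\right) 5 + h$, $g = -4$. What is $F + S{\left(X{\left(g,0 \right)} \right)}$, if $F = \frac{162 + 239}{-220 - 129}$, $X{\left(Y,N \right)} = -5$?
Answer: $- \frac{10871}{349} \approx -31.149$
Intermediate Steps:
$S{\left(h \right)} = -25 + h$
$F = - \frac{401}{349}$ ($F = \frac{401}{-349} = 401 \left(- \frac{1}{349}\right) = - \frac{401}{349} \approx -1.149$)
$F + S{\left(X{\left(g,0 \right)} \right)} = - \frac{401}{349} - 30 = - \frac{10871}{349}$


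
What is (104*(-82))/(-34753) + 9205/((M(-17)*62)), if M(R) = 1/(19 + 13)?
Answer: 5118686208/1077343 ≈ 4751.2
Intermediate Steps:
M(R) = 1/32
(104*(-82))/(-34753) + 9205/((M(-17)*62)) = (104*(-82))/(-34753) + 9205/(((1/32)*62)) = -8528*(-1/34753) + 9205/(31/16) = 8528/34753 + 9205*(16/31) = 8528/34753 + 147280/31 = 5118686208/1077343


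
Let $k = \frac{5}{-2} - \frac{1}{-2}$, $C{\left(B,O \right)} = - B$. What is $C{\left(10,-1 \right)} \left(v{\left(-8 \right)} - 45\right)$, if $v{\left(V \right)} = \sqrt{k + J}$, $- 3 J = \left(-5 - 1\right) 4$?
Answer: $450 - 10 \sqrt{6} \approx 425.5$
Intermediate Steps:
$J = 8$ ($J = - \frac{\left(-5 - 1\right) 4}{3} = - \frac{\left(-6\right) 4}{3} = \left(- \frac{1}{3}\right) \left(-24\right) = 8$)
$k = -2$ ($k = 5 \left(- \frac{1}{2}\right) - - \frac{1}{2} = - \frac{5}{2} + \frac{1}{2} = -2$)
$v{\left(V \right)} = \sqrt{6}$ ($v{\left(V \right)} = \sqrt{-2 + 8} = \sqrt{6}$)
$C{\left(10,-1 \right)} \left(v{\left(-8 \right)} - 45\right) = \left(-1\right) 10 \left(\sqrt{6} - 45\right) = - 10 \left(-45 + \sqrt{6}\right) = 450 - 10 \sqrt{6}$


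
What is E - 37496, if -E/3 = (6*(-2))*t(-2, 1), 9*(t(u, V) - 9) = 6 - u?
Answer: -37140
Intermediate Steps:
t(u, V) = 29/3 - u/9 (t(u, V) = 9 + (6 - u)/9 = 9 + (⅔ - u/9) = 29/3 - u/9)
E = 356 (E = -3*6*(-2)*(29/3 - ⅑*(-2)) = -(-36)*(29/3 + 2/9) = -(-36)*89/9 = -3*(-356/3) = 356)
E - 37496 = 356 - 37496 = -37140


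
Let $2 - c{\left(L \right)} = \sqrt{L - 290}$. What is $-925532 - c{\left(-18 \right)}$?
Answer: $-925534 + 2 i \sqrt{77} \approx -9.2553 \cdot 10^{5} + 17.55 i$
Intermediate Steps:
$c{\left(L \right)} = 2 - \sqrt{-290 + L}$ ($c{\left(L \right)} = 2 - \sqrt{L - 290} = 2 - \sqrt{-290 + L}$)
$-925532 - c{\left(-18 \right)} = -925532 - \left(2 - \sqrt{-290 - 18}\right) = -925532 - \left(2 - \sqrt{-308}\right) = -925532 - \left(2 - 2 i \sqrt{77}\right) = -925534 + 2 i \sqrt{77}$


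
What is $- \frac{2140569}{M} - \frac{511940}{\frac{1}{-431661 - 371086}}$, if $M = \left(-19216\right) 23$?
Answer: $\frac{181630417574126809}{441968} \approx 4.1096 \cdot 10^{11}$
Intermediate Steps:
$M = -441968$
$- \frac{2140569}{M} - \frac{511940}{\frac{1}{-431661 - 371086}} = - \frac{2140569}{-441968} - \frac{511940}{\frac{1}{-431661 - 371086}} = \left(-2140569\right) \left(- \frac{1}{441968}\right) - \frac{511940}{\frac{1}{-802747}} = \frac{2140569}{441968} - \frac{511940}{- \frac{1}{802747}} = \frac{2140569}{441968} - -410958299180 = \frac{2140569}{441968} + 410958299180 = \frac{181630417574126809}{441968}$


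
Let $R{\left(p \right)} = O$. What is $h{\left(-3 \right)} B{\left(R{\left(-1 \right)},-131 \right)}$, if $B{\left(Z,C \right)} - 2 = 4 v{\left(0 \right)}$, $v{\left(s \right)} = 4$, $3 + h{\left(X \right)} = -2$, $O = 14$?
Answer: $-90$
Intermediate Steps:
$h{\left(X \right)} = -5$ ($h{\left(X \right)} = -3 - 2 = -5$)
$R{\left(p \right)} = 14$
$B{\left(Z,C \right)} = 18$ ($B{\left(Z,C \right)} = 2 + 4 \cdot 4 = 2 + 16 = 18$)
$h{\left(-3 \right)} B{\left(R{\left(-1 \right)},-131 \right)} = \left(-5\right) 18 = -90$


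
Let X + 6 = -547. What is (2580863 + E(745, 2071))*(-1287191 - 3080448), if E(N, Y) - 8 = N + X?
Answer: -11273151420257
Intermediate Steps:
X = -553 (X = -6 - 547 = -553)
E(N, Y) = -545 + N (E(N, Y) = 8 + (N - 553) = 8 + (-553 + N) = -545 + N)
(2580863 + E(745, 2071))*(-1287191 - 3080448) = (2580863 + (-545 + 745))*(-1287191 - 3080448) = (2580863 + 200)*(-4367639) = 2581063*(-4367639) = -11273151420257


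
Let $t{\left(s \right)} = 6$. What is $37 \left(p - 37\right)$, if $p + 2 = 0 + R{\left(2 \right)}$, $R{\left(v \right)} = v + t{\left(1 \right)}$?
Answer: $-1147$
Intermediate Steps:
$R{\left(v \right)} = 6 + v$ ($R{\left(v \right)} = v + 6 = 6 + v$)
$p = 6$ ($p = -2 + \left(0 + \left(6 + 2\right)\right) = -2 + \left(0 + 8\right) = -2 + 8 = 6$)
$37 \left(p - 37\right) = 37 \left(6 - 37\right) = 37 \left(-31\right) = -1147$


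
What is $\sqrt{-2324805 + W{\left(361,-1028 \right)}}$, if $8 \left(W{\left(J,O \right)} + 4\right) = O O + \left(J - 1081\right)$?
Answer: $i \sqrt{2192801} \approx 1480.8 i$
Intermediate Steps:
$W{\left(J,O \right)} = - \frac{1113}{8} + \frac{J}{8} + \frac{O^{2}}{8}$ ($W{\left(J,O \right)} = -4 + \frac{O O + \left(J - 1081\right)}{8} = -4 + \frac{O^{2} + \left(-1081 + J\right)}{8} = -4 + \frac{-1081 + J + O^{2}}{8} = -4 + \left(- \frac{1081}{8} + \frac{J}{8} + \frac{O^{2}}{8}\right) = - \frac{1113}{8} + \frac{J}{8} + \frac{O^{2}}{8}$)
$\sqrt{-2324805 + W{\left(361,-1028 \right)}} = \sqrt{-2324805 + \left(- \frac{1113}{8} + \frac{1}{8} \cdot 361 + \frac{\left(-1028\right)^{2}}{8}\right)} = \sqrt{-2324805 + \left(- \frac{1113}{8} + \frac{361}{8} + \frac{1}{8} \cdot 1056784\right)} = \sqrt{-2324805 + \left(- \frac{1113}{8} + \frac{361}{8} + 132098\right)} = \sqrt{-2324805 + 132004} = \sqrt{-2192801} = i \sqrt{2192801}$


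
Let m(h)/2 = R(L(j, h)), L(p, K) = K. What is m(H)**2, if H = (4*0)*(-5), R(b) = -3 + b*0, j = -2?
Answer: 36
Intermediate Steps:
R(b) = -3 (R(b) = -3 + 0 = -3)
H = 0 (H = 0*(-5) = 0)
m(h) = -6 (m(h) = 2*(-3) = -6)
m(H)**2 = (-6)**2 = 36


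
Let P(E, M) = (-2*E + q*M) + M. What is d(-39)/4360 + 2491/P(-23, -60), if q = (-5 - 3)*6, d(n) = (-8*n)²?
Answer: 36231083/1561970 ≈ 23.196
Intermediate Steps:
d(n) = 64*n²
q = -48 (q = -8*6 = -48)
P(E, M) = -47*M - 2*E (P(E, M) = (-2*E - 48*M) + M = (-48*M - 2*E) + M = -47*M - 2*E)
d(-39)/4360 + 2491/P(-23, -60) = (64*(-39)²)/4360 + 2491/(-47*(-60) - 2*(-23)) = (64*1521)*(1/4360) + 2491/(2820 + 46) = 97344*(1/4360) + 2491/2866 = 12168/545 + 2491*(1/2866) = 12168/545 + 2491/2866 = 36231083/1561970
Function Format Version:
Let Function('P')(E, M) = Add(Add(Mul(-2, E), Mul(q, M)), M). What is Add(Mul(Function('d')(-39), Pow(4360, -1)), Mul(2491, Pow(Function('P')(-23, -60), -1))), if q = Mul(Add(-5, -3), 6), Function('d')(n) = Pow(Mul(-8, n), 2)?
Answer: Rational(36231083, 1561970) ≈ 23.196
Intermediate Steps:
Function('d')(n) = Mul(64, Pow(n, 2))
q = -48 (q = Mul(-8, 6) = -48)
Function('P')(E, M) = Add(Mul(-47, M), Mul(-2, E)) (Function('P')(E, M) = Add(Add(Mul(-2, E), Mul(-48, M)), M) = Add(Add(Mul(-48, M), Mul(-2, E)), M) = Add(Mul(-47, M), Mul(-2, E)))
Add(Mul(Function('d')(-39), Pow(4360, -1)), Mul(2491, Pow(Function('P')(-23, -60), -1))) = Add(Mul(Mul(64, Pow(-39, 2)), Pow(4360, -1)), Mul(2491, Pow(Add(Mul(-47, -60), Mul(-2, -23)), -1))) = Add(Mul(Mul(64, 1521), Rational(1, 4360)), Mul(2491, Pow(Add(2820, 46), -1))) = Add(Mul(97344, Rational(1, 4360)), Mul(2491, Pow(2866, -1))) = Add(Rational(12168, 545), Mul(2491, Rational(1, 2866))) = Add(Rational(12168, 545), Rational(2491, 2866)) = Rational(36231083, 1561970)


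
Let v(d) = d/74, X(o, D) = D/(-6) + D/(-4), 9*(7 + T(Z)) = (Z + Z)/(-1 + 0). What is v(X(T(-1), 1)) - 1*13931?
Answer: -12370733/888 ≈ -13931.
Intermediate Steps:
T(Z) = -7 - 2*Z/9 (T(Z) = -7 + ((Z + Z)/(-1 + 0))/9 = -7 + ((2*Z)/(-1))/9 = -7 + ((2*Z)*(-1))/9 = -7 + (-2*Z)/9 = -7 - 2*Z/9)
X(o, D) = -5*D/12 (X(o, D) = D*(-1/6) + D*(-1/4) = -D/6 - D/4 = -5*D/12)
v(d) = d/74 (v(d) = d*(1/74) = d/74)
v(X(T(-1), 1)) - 1*13931 = (-5/12*1)/74 - 1*13931 = (1/74)*(-5/12) - 13931 = -5/888 - 13931 = -12370733/888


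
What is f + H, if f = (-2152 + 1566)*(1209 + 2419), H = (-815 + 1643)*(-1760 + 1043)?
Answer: -2719684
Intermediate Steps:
H = -593676 (H = 828*(-717) = -593676)
f = -2126008 (f = -586*3628 = -2126008)
f + H = -2126008 - 593676 = -2719684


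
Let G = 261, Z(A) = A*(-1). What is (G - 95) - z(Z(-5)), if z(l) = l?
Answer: 161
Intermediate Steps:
Z(A) = -A
(G - 95) - z(Z(-5)) = (261 - 95) - (-1)*(-5) = 166 - 1*5 = 166 - 5 = 161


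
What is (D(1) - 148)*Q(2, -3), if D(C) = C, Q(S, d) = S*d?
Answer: 882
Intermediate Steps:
(D(1) - 148)*Q(2, -3) = (1 - 148)*(2*(-3)) = -147*(-6) = 882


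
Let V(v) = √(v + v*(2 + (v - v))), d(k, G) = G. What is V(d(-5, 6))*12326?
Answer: 36978*√2 ≈ 52295.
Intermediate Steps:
V(v) = √3*√v (V(v) = √(v + v*(2 + 0)) = √(v + v*2) = √(v + 2*v) = √(3*v) = √3*√v)
V(d(-5, 6))*12326 = (√3*√6)*12326 = (3*√2)*12326 = 36978*√2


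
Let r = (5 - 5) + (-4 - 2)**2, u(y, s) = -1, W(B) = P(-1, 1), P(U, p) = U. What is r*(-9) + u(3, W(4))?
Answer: -325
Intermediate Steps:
W(B) = -1
r = 36 (r = 0 + (-6)**2 = 0 + 36 = 36)
r*(-9) + u(3, W(4)) = 36*(-9) - 1 = -324 - 1 = -325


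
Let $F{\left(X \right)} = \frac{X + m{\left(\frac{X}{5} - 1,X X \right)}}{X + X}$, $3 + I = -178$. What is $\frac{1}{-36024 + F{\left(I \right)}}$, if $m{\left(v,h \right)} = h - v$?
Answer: $- \frac{905}{32683263} \approx -2.769 \cdot 10^{-5}$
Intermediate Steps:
$I = -181$ ($I = -3 - 178 = -181$)
$F{\left(X \right)} = \frac{1 + X^{2} + \frac{4 X}{5}}{2 X}$ ($F{\left(X \right)} = \frac{X - \left(-1 + \frac{X}{5} - X X\right)}{X + X} = \frac{X - \left(-1 - X^{2} + X \frac{1}{5}\right)}{2 X} = \left(X - \left(-1 - X^{2} + \frac{X}{5}\right)\right) \frac{1}{2 X} = \left(X + \left(1 + X^{2} - \frac{X}{5}\right)\right) \frac{1}{2 X} = \left(1 + X^{2} + \frac{4 X}{5}\right) \frac{1}{2 X} = \frac{1 + X^{2} + \frac{4 X}{5}}{2 X}$)
$\frac{1}{-36024 + F{\left(I \right)}} = \frac{1}{-36024 + \left(\frac{2}{5} + \frac{1}{2} \left(-181\right) + \frac{1}{2 \left(-181\right)}\right)} = \frac{1}{-36024 + \left(\frac{2}{5} - \frac{181}{2} + \frac{1}{2} \left(- \frac{1}{181}\right)\right)} = \frac{1}{-36024 - \frac{81543}{905}} = \frac{1}{- \frac{32683263}{905}} = - \frac{905}{32683263}$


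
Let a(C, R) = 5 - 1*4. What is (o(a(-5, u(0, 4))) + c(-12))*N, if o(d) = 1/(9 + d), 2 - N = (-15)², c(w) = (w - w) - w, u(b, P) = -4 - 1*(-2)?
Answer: -26983/10 ≈ -2698.3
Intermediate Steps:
u(b, P) = -2 (u(b, P) = -4 + 2 = -2)
c(w) = -w (c(w) = 0 - w = -w)
a(C, R) = 1 (a(C, R) = 5 - 4 = 1)
N = -223 (N = 2 - 1*(-15)² = 2 - 1*225 = 2 - 225 = -223)
(o(a(-5, u(0, 4))) + c(-12))*N = (1/(9 + 1) - 1*(-12))*(-223) = (1/10 + 12)*(-223) = (⅒ + 12)*(-223) = (121/10)*(-223) = -26983/10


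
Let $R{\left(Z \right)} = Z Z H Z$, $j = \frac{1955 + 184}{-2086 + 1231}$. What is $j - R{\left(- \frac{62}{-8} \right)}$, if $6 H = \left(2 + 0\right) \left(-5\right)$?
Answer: $\frac{14105093}{18240} \approx 773.31$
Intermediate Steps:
$H = - \frac{5}{3}$ ($H = \frac{\left(2 + 0\right) \left(-5\right)}{6} = \frac{2 \left(-5\right)}{6} = \frac{1}{6} \left(-10\right) = - \frac{5}{3} \approx -1.6667$)
$j = - \frac{713}{285}$ ($j = \frac{2139}{-855} = 2139 \left(- \frac{1}{855}\right) = - \frac{713}{285} \approx -2.5018$)
$R{\left(Z \right)} = - \frac{5 Z^{3}}{3}$ ($R{\left(Z \right)} = Z Z \left(- \frac{5}{3}\right) Z = Z - \frac{5 Z}{3} Z = Z \left(- \frac{5 Z^{2}}{3}\right) = - \frac{5 Z^{3}}{3}$)
$j - R{\left(- \frac{62}{-8} \right)} = - \frac{713}{285} - - \frac{5 \left(- \frac{62}{-8}\right)^{3}}{3} = - \frac{713}{285} - - \frac{5 \left(\left(-62\right) \left(- \frac{1}{8}\right)\right)^{3}}{3} = - \frac{713}{285} - - \frac{5 \left(\frac{31}{4}\right)^{3}}{3} = - \frac{713}{285} - \left(- \frac{5}{3}\right) \frac{29791}{64} = - \frac{713}{285} - - \frac{148955}{192} = - \frac{713}{285} + \frac{148955}{192} = \frac{14105093}{18240}$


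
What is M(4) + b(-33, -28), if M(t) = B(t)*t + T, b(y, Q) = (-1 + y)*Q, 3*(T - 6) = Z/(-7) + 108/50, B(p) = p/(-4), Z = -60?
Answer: 167576/175 ≈ 957.58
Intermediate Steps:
B(p) = -p/4 (B(p) = p*(-¼) = -p/4)
T = 1676/175 (T = 6 + (-60/(-7) + 108/50)/3 = 6 + (-60*(-⅐) + 108*(1/50))/3 = 6 + (60/7 + 54/25)/3 = 6 + (⅓)*(1878/175) = 6 + 626/175 = 1676/175 ≈ 9.5771)
b(y, Q) = Q*(-1 + y)
M(t) = 1676/175 - t²/4 (M(t) = (-t/4)*t + 1676/175 = -t²/4 + 1676/175 = 1676/175 - t²/4)
M(4) + b(-33, -28) = (1676/175 - ¼*4²) - 28*(-1 - 33) = (1676/175 - ¼*16) - 28*(-34) = (1676/175 - 4) + 952 = 976/175 + 952 = 167576/175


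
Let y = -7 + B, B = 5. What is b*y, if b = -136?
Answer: 272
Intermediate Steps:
y = -2 (y = -7 + 5 = -2)
b*y = -136*(-2) = 272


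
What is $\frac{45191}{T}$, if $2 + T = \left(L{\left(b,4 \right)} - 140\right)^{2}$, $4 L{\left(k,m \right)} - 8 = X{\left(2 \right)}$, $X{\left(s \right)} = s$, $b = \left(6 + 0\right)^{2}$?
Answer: $\frac{180764}{75617} \approx 2.3905$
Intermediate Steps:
$b = 36$ ($b = 6^{2} = 36$)
$L{\left(k,m \right)} = \frac{5}{2}$ ($L{\left(k,m \right)} = 2 + \frac{1}{4} \cdot 2 = 2 + \frac{1}{2} = \frac{5}{2}$)
$T = \frac{75617}{4}$ ($T = -2 + \left(\frac{5}{2} - 140\right)^{2} = -2 + \left(- \frac{275}{2}\right)^{2} = -2 + \frac{75625}{4} = \frac{75617}{4} \approx 18904.0$)
$\frac{45191}{T} = \frac{45191}{\frac{75617}{4}} = 45191 \cdot \frac{4}{75617} = \frac{180764}{75617}$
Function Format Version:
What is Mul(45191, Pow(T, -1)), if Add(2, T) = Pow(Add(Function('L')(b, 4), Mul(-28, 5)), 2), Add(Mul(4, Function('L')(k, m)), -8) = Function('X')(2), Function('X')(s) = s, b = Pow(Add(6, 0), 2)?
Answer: Rational(180764, 75617) ≈ 2.3905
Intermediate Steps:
b = 36 (b = Pow(6, 2) = 36)
Function('L')(k, m) = Rational(5, 2) (Function('L')(k, m) = Add(2, Mul(Rational(1, 4), 2)) = Add(2, Rational(1, 2)) = Rational(5, 2))
T = Rational(75617, 4) (T = Add(-2, Pow(Add(Rational(5, 2), Mul(-28, 5)), 2)) = Add(-2, Pow(Add(Rational(5, 2), -140), 2)) = Add(-2, Pow(Rational(-275, 2), 2)) = Add(-2, Rational(75625, 4)) = Rational(75617, 4) ≈ 18904.)
Mul(45191, Pow(T, -1)) = Mul(45191, Pow(Rational(75617, 4), -1)) = Mul(45191, Rational(4, 75617)) = Rational(180764, 75617)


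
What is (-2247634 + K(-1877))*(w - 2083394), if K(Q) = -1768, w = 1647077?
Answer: 981452332434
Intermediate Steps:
(-2247634 + K(-1877))*(w - 2083394) = (-2247634 - 1768)*(1647077 - 2083394) = -2249402*(-436317) = 981452332434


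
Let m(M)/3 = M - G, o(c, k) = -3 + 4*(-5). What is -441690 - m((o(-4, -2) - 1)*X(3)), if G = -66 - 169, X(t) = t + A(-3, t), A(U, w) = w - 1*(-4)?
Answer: -441675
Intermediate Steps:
A(U, w) = 4 + w (A(U, w) = w + 4 = 4 + w)
X(t) = 4 + 2*t (X(t) = t + (4 + t) = 4 + 2*t)
G = -235
o(c, k) = -23 (o(c, k) = -3 - 20 = -23)
m(M) = 705 + 3*M (m(M) = 3*(M - 1*(-235)) = 3*(M + 235) = 3*(235 + M) = 705 + 3*M)
-441690 - m((o(-4, -2) - 1)*X(3)) = -441690 - (705 + 3*((-23 - 1)*(4 + 2*3))) = -441690 - (705 + 3*(-24*(4 + 6))) = -441690 - (705 + 3*(-24*10)) = -441690 - (705 + 3*(-240)) = -441690 - (705 - 720) = -441690 - 1*(-15) = -441690 + 15 = -441675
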